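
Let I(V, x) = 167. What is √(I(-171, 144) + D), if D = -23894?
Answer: I*√23727 ≈ 154.04*I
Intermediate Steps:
√(I(-171, 144) + D) = √(167 - 23894) = √(-23727) = I*√23727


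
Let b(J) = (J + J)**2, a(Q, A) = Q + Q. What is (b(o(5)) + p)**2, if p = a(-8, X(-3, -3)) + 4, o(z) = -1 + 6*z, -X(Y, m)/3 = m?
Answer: 11235904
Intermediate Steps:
X(Y, m) = -3*m
a(Q, A) = 2*Q
b(J) = 4*J**2 (b(J) = (2*J)**2 = 4*J**2)
p = -12 (p = 2*(-8) + 4 = -16 + 4 = -12)
(b(o(5)) + p)**2 = (4*(-1 + 6*5)**2 - 12)**2 = (4*(-1 + 30)**2 - 12)**2 = (4*29**2 - 12)**2 = (4*841 - 12)**2 = (3364 - 12)**2 = 3352**2 = 11235904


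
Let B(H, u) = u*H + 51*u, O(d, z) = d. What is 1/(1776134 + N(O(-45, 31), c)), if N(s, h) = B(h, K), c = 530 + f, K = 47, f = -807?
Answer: 1/1765512 ≈ 5.6641e-7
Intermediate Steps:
c = -277 (c = 530 - 807 = -277)
B(H, u) = 51*u + H*u (B(H, u) = H*u + 51*u = 51*u + H*u)
N(s, h) = 2397 + 47*h (N(s, h) = 47*(51 + h) = 2397 + 47*h)
1/(1776134 + N(O(-45, 31), c)) = 1/(1776134 + (2397 + 47*(-277))) = 1/(1776134 + (2397 - 13019)) = 1/(1776134 - 10622) = 1/1765512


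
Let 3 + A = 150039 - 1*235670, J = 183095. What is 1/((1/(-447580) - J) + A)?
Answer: -447580/120277725821 ≈ -3.7212e-6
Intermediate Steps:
A = -85634 (A = -3 + (150039 - 1*235670) = -3 + (150039 - 235670) = -3 - 85631 = -85634)
1/((1/(-447580) - J) + A) = 1/((1/(-447580) - 1*183095) - 85634) = 1/((-1/447580 - 183095) - 85634) = 1/(-81949660101/447580 - 85634) = 1/(-120277725821/447580) = -447580/120277725821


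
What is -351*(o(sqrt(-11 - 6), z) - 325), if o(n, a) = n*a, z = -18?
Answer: 114075 + 6318*I*sqrt(17) ≈ 1.1408e+5 + 26050.0*I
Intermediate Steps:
o(n, a) = a*n
-351*(o(sqrt(-11 - 6), z) - 325) = -351*(-18*sqrt(-11 - 6) - 325) = -351*(-18*I*sqrt(17) - 325) = -351*(-325 - 18*I*sqrt(17)) = 114075 + 6318*I*sqrt(17)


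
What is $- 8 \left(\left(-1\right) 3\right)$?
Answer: $24$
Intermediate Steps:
$- 8 \left(\left(-1\right) 3\right) = \left(-8\right) \left(-3\right) = 24$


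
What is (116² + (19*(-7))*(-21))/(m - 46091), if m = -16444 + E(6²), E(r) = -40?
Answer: -16249/62575 ≈ -0.25967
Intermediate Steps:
m = -16484 (m = -16444 - 40 = -16484)
(116² + (19*(-7))*(-21))/(m - 46091) = (116² + (19*(-7))*(-21))/(-16484 - 46091) = (13456 - 133*(-21))/(-62575) = (13456 + 2793)*(-1/62575) = 16249*(-1/62575) = -16249/62575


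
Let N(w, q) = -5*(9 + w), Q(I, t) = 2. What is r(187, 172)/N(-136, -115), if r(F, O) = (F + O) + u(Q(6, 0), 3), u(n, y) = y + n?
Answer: 364/635 ≈ 0.57323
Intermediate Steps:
N(w, q) = -45 - 5*w
u(n, y) = n + y
r(F, O) = 5 + F + O (r(F, O) = (F + O) + (2 + 3) = (F + O) + 5 = 5 + F + O)
r(187, 172)/N(-136, -115) = (5 + 187 + 172)/(-45 - 5*(-136)) = 364/(-45 + 680) = 364/635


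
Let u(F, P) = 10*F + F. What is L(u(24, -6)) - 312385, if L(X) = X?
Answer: -312121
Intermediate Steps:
u(F, P) = 11*F
L(u(24, -6)) - 312385 = 11*24 - 312385 = 264 - 312385 = -312121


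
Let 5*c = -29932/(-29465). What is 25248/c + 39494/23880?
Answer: 11103337642801/89347020 ≈ 1.2427e+5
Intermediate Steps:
c = 29932/147325 (c = (-29932/(-29465))/5 = (-29932*(-1/29465))/5 = (⅕)*(29932/29465) = 29932/147325 ≈ 0.20317)
25248/c + 39494/23880 = 25248/(29932/147325) + 39494/23880 = 25248*(147325/29932) + 39494*(1/23880) = 929915400/7483 + 19747/11940 = 11103337642801/89347020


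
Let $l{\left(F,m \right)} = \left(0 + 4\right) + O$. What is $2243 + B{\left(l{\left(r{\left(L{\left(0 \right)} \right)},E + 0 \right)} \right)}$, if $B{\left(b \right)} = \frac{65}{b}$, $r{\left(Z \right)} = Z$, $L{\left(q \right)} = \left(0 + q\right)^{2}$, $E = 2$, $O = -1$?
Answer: $\frac{6794}{3} \approx 2264.7$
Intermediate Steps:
$L{\left(q \right)} = q^{2}$
$l{\left(F,m \right)} = 3$ ($l{\left(F,m \right)} = \left(0 + 4\right) - 1 = 4 - 1 = 3$)
$2243 + B{\left(l{\left(r{\left(L{\left(0 \right)} \right)},E + 0 \right)} \right)} = 2243 + \frac{65}{3} = \frac{6794}{3}$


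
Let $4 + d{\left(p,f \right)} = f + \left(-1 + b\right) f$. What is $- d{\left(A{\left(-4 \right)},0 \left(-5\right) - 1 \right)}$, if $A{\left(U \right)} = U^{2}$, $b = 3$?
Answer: $7$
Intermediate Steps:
$d{\left(p,f \right)} = -4 + 3 f$ ($d{\left(p,f \right)} = -4 + \left(f + \left(-1 + 3\right) f\right) = -4 + \left(f + 2 f\right) = -4 + 3 f$)
$- d{\left(A{\left(-4 \right)},0 \left(-5\right) - 1 \right)} = - (-4 + 3 \left(0 \left(-5\right) - 1\right)) = - (-4 + 3 \left(0 - 1\right)) = - (-4 + 3 \left(-1\right)) = - (-4 - 3) = \left(-1\right) \left(-7\right) = 7$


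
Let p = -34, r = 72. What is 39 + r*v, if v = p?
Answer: -2409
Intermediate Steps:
v = -34
39 + r*v = 39 + 72*(-34) = 39 - 2448 = -2409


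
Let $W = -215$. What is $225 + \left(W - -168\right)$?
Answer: $178$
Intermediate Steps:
$225 + \left(W - -168\right) = 225 - 47 = 178$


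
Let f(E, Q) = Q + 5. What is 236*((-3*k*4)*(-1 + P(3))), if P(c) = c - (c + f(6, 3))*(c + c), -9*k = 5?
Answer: -302080/3 ≈ -1.0069e+5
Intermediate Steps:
k = -5/9 (k = -1/9*5 = -5/9 ≈ -0.55556)
f(E, Q) = 5 + Q
P(c) = c - 2*c*(8 + c) (P(c) = c - (c + (5 + 3))*(c + c) = c - (c + 8)*2*c = c - (8 + c)*2*c = c - 2*c*(8 + c))
236*((-3*k*4)*(-1 + P(3))) = 236*((-3*(-5/9)*4)*(-1 - 1*3*(15 + 2*3))) = 236*(((5/3)*4)*(-1 - 1*3*(15 + 6))) = 236*(20*(-1 - 1*3*21)/3) = 236*(20*(-1 - 63)/3) = 236*((20/3)*(-64)) = 236*(-1280/3) = -302080/3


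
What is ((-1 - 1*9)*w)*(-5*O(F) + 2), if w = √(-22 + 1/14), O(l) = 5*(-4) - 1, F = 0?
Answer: -535*I*√4298/7 ≈ -5010.6*I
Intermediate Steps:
O(l) = -21 (O(l) = -20 - 1 = -21)
w = I*√4298/14 (w = √(-22 + 1/14) = √(-307/14) = I*√4298/14 ≈ 4.6828*I)
((-1 - 1*9)*w)*(-5*O(F) + 2) = ((-1 - 1*9)*(I*√4298/14))*(-5*(-21) + 2) = ((-1 - 9)*(I*√4298/14))*(105 + 2) = -5*I*√4298/7*107 = -535*I*√4298/7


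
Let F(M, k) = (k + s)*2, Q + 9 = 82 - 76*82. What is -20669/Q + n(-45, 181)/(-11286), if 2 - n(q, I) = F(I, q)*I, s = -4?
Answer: 20668279/11585079 ≈ 1.7840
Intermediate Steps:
Q = -6159 (Q = -9 + (82 - 76*82) = -9 + (82 - 6232) = -9 - 6150 = -6159)
F(M, k) = -8 + 2*k (F(M, k) = (k - 4)*2 = (-4 + k)*2 = -8 + 2*k)
n(q, I) = 2 - I*(-8 + 2*q) (n(q, I) = 2 - (-8 + 2*q)*I = 2 - I*(-8 + 2*q))
-20669/Q + n(-45, 181)/(-11286) = -20669/(-6159) + (2 - 2*181*(-4 - 45))/(-11286) = -20669*(-1/6159) + (2 - 2*181*(-49))*(-1/11286) = 20669/6159 + (2 + 17738)*(-1/11286) = 20669/6159 + 17740*(-1/11286) = 20669/6159 - 8870/5643 = 20668279/11585079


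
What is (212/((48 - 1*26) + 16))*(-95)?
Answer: -530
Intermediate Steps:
(212/((48 - 1*26) + 16))*(-95) = (212/((48 - 26) + 16))*(-95) = (212/(22 + 16))*(-95) = (212/38)*(-95) = (212*(1/38))*(-95) = (106/19)*(-95) = -530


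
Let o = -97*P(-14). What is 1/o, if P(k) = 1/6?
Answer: -6/97 ≈ -0.061856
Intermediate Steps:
P(k) = 1/6
o = -97/6 (o = -97*1/6 = -97/6 ≈ -16.167)
1/o = 1/(-97/6) = -6/97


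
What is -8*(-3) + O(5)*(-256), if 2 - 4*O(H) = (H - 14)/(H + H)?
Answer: -808/5 ≈ -161.60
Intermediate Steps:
O(H) = 1/2 - (-14 + H)/(8*H) (O(H) = 1/2 - (H - 14)/(4*(H + H)) = 1/2 - (-14 + H)/(4*(2*H)) = 1/2 - (-14 + H)*1/(2*H)/4 = 1/2 - (-14 + H)/(8*H))
-8*(-3) + O(5)*(-256) = -8*(-3) + ((1/8)*(14 + 3*5)/5)*(-256) = 24 + ((1/8)*(1/5)*(14 + 15))*(-256) = 24 + ((1/8)*(1/5)*29)*(-256) = 24 + (29/40)*(-256) = 24 - 928/5 = -808/5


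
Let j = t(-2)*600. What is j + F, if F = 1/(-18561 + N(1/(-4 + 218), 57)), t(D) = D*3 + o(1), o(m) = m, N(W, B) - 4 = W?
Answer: -11913591214/3971197 ≈ -3000.0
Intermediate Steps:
N(W, B) = 4 + W
t(D) = 1 + 3*D (t(D) = D*3 + 1 = 3*D + 1 = 1 + 3*D)
F = -214/3971197 (F = 1/(-18561 + (4 + 1/(-4 + 218))) = 1/(-18561 + (4 + 1/214)) = 1/(-18561 + 857/214) = 1/(-3971197/214) = -214/3971197 ≈ -5.3888e-5)
j = -3000 (j = (1 + 3*(-2))*600 = (1 - 6)*600 = -5*600 = -3000)
j + F = -3000 - 214/3971197 = -11913591214/3971197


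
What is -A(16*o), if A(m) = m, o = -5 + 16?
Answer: -176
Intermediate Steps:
o = 11
-A(16*o) = -16*11 = -1*176 = -176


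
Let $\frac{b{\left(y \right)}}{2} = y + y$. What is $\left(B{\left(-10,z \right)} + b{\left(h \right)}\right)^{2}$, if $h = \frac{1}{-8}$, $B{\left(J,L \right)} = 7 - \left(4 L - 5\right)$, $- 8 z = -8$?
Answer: $\frac{225}{4} \approx 56.25$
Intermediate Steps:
$z = 1$ ($z = \left(- \frac{1}{8}\right) \left(-8\right) = 1$)
$B{\left(J,L \right)} = 12 - 4 L$ ($B{\left(J,L \right)} = 7 - \left(-5 + 4 L\right) = 12 - 4 L$)
$h = - \frac{1}{8} \approx -0.125$
$b{\left(y \right)} = 4 y$ ($b{\left(y \right)} = 2 \left(y + y\right) = 2 \cdot 2 y = 4 y$)
$\left(B{\left(-10,z \right)} + b{\left(h \right)}\right)^{2} = \left(\left(12 - 4\right) + 4 \left(- \frac{1}{8}\right)\right)^{2} = \left(\left(12 - 4\right) - \frac{1}{2}\right)^{2} = \left(8 - \frac{1}{2}\right)^{2} = \left(\frac{15}{2}\right)^{2} = \frac{225}{4}$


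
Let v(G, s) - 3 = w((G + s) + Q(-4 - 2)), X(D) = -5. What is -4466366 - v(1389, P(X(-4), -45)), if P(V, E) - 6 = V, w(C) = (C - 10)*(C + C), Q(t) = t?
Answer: -8269601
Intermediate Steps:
w(C) = 2*C*(-10 + C) (w(C) = (-10 + C)*(2*C) = 2*C*(-10 + C))
P(V, E) = 6 + V
v(G, s) = 3 + 2*(-16 + G + s)*(-6 + G + s) (v(G, s) = 3 + 2*((G + s) + (-4 - 2))*(-10 + ((G + s) + (-4 - 2))) = 3 + 2*((G + s) - 6)*(-10 + ((G + s) - 6)) = 3 + 2*(-6 + G + s)*(-10 + (-6 + G + s)) = 3 + 2*(-6 + G + s)*(-16 + G + s) = 3 + 2*(-16 + G + s)*(-6 + G + s))
-4466366 - v(1389, P(X(-4), -45)) = -4466366 - (3 + 2*(-16 + 1389 + (6 - 5))*(-6 + 1389 + (6 - 5))) = -4466366 - (3 + 2*(-16 + 1389 + 1)*(-6 + 1389 + 1)) = -4466366 - (3 + 2*1374*1384) = -4466366 - (3 + 3803232) = -4466366 - 1*3803235 = -4466366 - 3803235 = -8269601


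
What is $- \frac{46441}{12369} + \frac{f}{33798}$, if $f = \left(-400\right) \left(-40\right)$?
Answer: $- \frac{76206051}{23224859} \approx -3.2812$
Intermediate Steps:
$f = 16000$
$- \frac{46441}{12369} + \frac{f}{33798} = - \frac{46441}{12369} + \frac{16000}{33798} = \left(-46441\right) \frac{1}{12369} + 16000 \cdot \frac{1}{33798} = - \frac{46441}{12369} + \frac{8000}{16899} = - \frac{76206051}{23224859}$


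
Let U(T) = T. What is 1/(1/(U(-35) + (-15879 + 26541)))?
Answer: 10627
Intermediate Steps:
1/(1/(U(-35) + (-15879 + 26541))) = 1/(1/(-35 + (-15879 + 26541))) = 1/(1/(-35 + 10662)) = 1/(1/10627) = 10627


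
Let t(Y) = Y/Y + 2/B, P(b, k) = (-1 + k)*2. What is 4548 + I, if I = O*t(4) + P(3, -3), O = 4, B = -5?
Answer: 22712/5 ≈ 4542.4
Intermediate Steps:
P(b, k) = -2 + 2*k
t(Y) = ⅗ (t(Y) = Y/Y + 2/(-5) = 1 + 2*(-⅕) = 1 - ⅖ = ⅗)
I = -28/5 (I = 4*(⅗) + (-2 + 2*(-3)) = 12/5 + (-2 - 6) = 12/5 - 8 = -28/5 ≈ -5.6000)
4548 + I = 4548 - 28/5 = 22712/5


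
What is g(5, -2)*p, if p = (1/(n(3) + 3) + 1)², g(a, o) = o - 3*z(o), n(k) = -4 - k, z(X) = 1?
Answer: -45/16 ≈ -2.8125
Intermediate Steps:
g(a, o) = -3 + o (g(a, o) = o - 3*1 = o - 3 = -3 + o)
p = 9/16 (p = (1/((-4 - 1*3) + 3) + 1)² = (1/((-4 - 3) + 3) + 1)² = (1/(-7 + 3) + 1)² = (1/(-4) + 1)² = (-¼ + 1)² = (¾)² = 9/16 ≈ 0.56250)
g(5, -2)*p = (-3 - 2)*(9/16) = -5*9/16 = -45/16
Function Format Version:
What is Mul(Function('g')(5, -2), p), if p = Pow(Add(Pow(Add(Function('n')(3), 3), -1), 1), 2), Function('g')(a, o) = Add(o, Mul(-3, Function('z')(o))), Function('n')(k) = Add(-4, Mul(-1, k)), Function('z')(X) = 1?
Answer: Rational(-45, 16) ≈ -2.8125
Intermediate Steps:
Function('g')(a, o) = Add(-3, o) (Function('g')(a, o) = Add(o, Mul(-3, 1)) = Add(o, -3) = Add(-3, o))
p = Rational(9, 16) (p = Pow(Add(Pow(Add(Add(-4, Mul(-1, 3)), 3), -1), 1), 2) = Pow(Add(Pow(Add(Add(-4, -3), 3), -1), 1), 2) = Pow(Add(Pow(Add(-7, 3), -1), 1), 2) = Pow(Add(Pow(-4, -1), 1), 2) = Pow(Add(Rational(-1, 4), 1), 2) = Pow(Rational(3, 4), 2) = Rational(9, 16) ≈ 0.56250)
Mul(Function('g')(5, -2), p) = Mul(Add(-3, -2), Rational(9, 16)) = Mul(-5, Rational(9, 16)) = Rational(-45, 16)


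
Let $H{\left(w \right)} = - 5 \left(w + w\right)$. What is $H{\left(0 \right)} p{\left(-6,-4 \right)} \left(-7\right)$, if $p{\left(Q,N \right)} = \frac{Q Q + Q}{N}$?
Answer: $0$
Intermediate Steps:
$p{\left(Q,N \right)} = \frac{Q + Q^{2}}{N}$ ($p{\left(Q,N \right)} = \frac{Q^{2} + Q}{N} = \frac{Q + Q^{2}}{N}$)
$H{\left(w \right)} = - 10 w$ ($H{\left(w \right)} = - 5 \cdot 2 w = - 10 w$)
$H{\left(0 \right)} p{\left(-6,-4 \right)} \left(-7\right) = \left(-10\right) 0 \left(- \frac{6 \left(1 - 6\right)}{-4}\right) \left(-7\right) = 0 \left(\left(-6\right) \left(- \frac{1}{4}\right) \left(-5\right)\right) \left(-7\right) = 0 \left(- \frac{15}{2}\right) \left(-7\right) = 0 \left(-7\right) = 0$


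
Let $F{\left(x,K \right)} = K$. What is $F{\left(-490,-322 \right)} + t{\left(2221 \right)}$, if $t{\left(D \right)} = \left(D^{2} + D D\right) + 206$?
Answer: $9865566$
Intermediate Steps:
$t{\left(D \right)} = 206 + 2 D^{2}$ ($t{\left(D \right)} = \left(D^{2} + D^{2}\right) + 206 = 2 D^{2} + 206 = 206 + 2 D^{2}$)
$F{\left(-490,-322 \right)} + t{\left(2221 \right)} = -322 + \left(206 + 2 \cdot 2221^{2}\right) = -322 + \left(206 + 2 \cdot 4932841\right) = -322 + \left(206 + 9865682\right) = -322 + 9865888 = 9865566$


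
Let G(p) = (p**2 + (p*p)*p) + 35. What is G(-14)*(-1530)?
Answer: 3844890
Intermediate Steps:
G(p) = 35 + p**2 + p**3 (G(p) = (p**2 + p**2*p) + 35 = (p**2 + p**3) + 35 = 35 + p**2 + p**3)
G(-14)*(-1530) = (35 + (-14)**2 + (-14)**3)*(-1530) = (35 + 196 - 2744)*(-1530) = -2513*(-1530) = 3844890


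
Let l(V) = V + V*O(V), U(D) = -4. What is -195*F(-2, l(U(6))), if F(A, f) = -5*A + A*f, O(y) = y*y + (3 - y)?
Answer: -39390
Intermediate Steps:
O(y) = 3 + y² - y (O(y) = y² + (3 - y) = 3 + y² - y)
l(V) = V + V*(3 + V² - V)
-195*F(-2, l(U(6))) = -(-390)*(-5 - 4*(4 + (-4)² - 1*(-4))) = -(-390)*(-5 - 4*(4 + 16 + 4)) = -(-390)*(-5 - 4*24) = -(-390)*(-5 - 96) = -(-390)*(-101) = -195*202 = -39390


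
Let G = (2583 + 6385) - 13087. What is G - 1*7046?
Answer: -11165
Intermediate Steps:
G = -4119 (G = 8968 - 13087 = -4119)
G - 1*7046 = -4119 - 1*7046 = -4119 - 7046 = -11165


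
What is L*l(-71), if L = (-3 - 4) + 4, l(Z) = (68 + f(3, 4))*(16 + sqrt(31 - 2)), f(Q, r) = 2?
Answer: -3360 - 210*sqrt(29) ≈ -4490.9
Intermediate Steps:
l(Z) = 1120 + 70*sqrt(29) (l(Z) = (68 + 2)*(16 + sqrt(31 - 2)) = 70*(16 + sqrt(29)) = 1120 + 70*sqrt(29))
L = -3 (L = -7 + 4 = -3)
L*l(-71) = -3*(1120 + 70*sqrt(29)) = -3360 - 210*sqrt(29)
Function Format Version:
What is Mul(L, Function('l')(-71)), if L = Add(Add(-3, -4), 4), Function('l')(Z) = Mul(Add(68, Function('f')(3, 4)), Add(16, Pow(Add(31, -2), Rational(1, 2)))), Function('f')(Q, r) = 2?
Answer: Add(-3360, Mul(-210, Pow(29, Rational(1, 2)))) ≈ -4490.9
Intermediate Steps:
Function('l')(Z) = Add(1120, Mul(70, Pow(29, Rational(1, 2)))) (Function('l')(Z) = Mul(Add(68, 2), Add(16, Pow(Add(31, -2), Rational(1, 2)))) = Mul(70, Add(16, Pow(29, Rational(1, 2)))) = Add(1120, Mul(70, Pow(29, Rational(1, 2)))))
L = -3 (L = Add(-7, 4) = -3)
Mul(L, Function('l')(-71)) = Mul(-3, Add(1120, Mul(70, Pow(29, Rational(1, 2))))) = Add(-3360, Mul(-210, Pow(29, Rational(1, 2))))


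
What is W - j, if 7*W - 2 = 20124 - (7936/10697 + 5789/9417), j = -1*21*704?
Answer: 12451952629241/705135543 ≈ 17659.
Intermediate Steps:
j = -14784 (j = -21*704 = -14784)
W = 2027228761529/705135543 (W = 2/7 + (20124 - (7936/10697 + 5789/9417))/7 = 2/7 + (20124 - 1*136658245/100733649)/7 = 2/7 + (20124 - 136658245/100733649)/7 = 2/7 + (1/7)*(2027027294231/100733649) = 2/7 + 2027027294231/705135543 = 2027228761529/705135543 ≈ 2874.9)
W - j = 2027228761529/705135543 - 1*(-14784) = 2027228761529/705135543 + 14784 = 12451952629241/705135543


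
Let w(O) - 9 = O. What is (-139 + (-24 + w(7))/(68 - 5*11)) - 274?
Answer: -5377/13 ≈ -413.62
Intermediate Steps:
w(O) = 9 + O
(-139 + (-24 + w(7))/(68 - 5*11)) - 274 = (-139 + (-24 + (9 + 7))/(68 - 5*11)) - 274 = (-139 + (-24 + 16)/(68 - 55)) - 274 = (-139 - 8/13) - 274 = -1815/13 - 274 = -5377/13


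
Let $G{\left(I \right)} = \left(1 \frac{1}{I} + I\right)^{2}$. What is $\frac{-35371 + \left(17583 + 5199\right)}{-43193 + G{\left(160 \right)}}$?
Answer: $\frac{322278400}{450329599} \approx 0.71565$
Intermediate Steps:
$G{\left(I \right)} = \left(I + \frac{1}{I}\right)^{2}$ ($G{\left(I \right)} = \left(\frac{1}{I} + I\right)^{2} = \left(I + \frac{1}{I}\right)^{2}$)
$\frac{-35371 + \left(17583 + 5199\right)}{-43193 + G{\left(160 \right)}} = \frac{-35371 + \left(17583 + 5199\right)}{-43193 + \frac{\left(1 + 160^{2}\right)^{2}}{25600}} = \frac{-35371 + 22782}{-43193 + \frac{\left(1 + 25600\right)^{2}}{25600}} = - \frac{12589}{-43193 + \frac{25601^{2}}{25600}} = - \frac{12589}{-43193 + \frac{1}{25600} \cdot 655411201} = - \frac{12589}{-43193 + \frac{655411201}{25600}} = - \frac{12589}{- \frac{450329599}{25600}} = \left(-12589\right) \left(- \frac{25600}{450329599}\right) = \frac{322278400}{450329599}$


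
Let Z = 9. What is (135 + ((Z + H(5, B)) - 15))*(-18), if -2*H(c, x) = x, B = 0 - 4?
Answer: -2358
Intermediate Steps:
B = -4
H(c, x) = -x/2
(135 + ((Z + H(5, B)) - 15))*(-18) = (135 + ((9 - ½*(-4)) - 15))*(-18) = (135 + ((9 + 2) - 15))*(-18) = (135 + (11 - 15))*(-18) = (135 - 4)*(-18) = 131*(-18) = -2358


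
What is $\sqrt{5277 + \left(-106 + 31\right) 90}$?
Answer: $i \sqrt{1473} \approx 38.38 i$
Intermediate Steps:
$\sqrt{5277 + \left(-106 + 31\right) 90} = \sqrt{5277 - 6750} = \sqrt{-1473} = i \sqrt{1473}$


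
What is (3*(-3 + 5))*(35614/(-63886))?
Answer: -106842/31943 ≈ -3.3448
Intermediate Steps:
(3*(-3 + 5))*(35614/(-63886)) = (3*2)*(35614*(-1/63886)) = 6*(-17807/31943) = -106842/31943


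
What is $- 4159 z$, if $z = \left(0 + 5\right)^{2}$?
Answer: $-103975$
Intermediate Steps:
$z = 25$ ($z = 5^{2} = 25$)
$- 4159 z = \left(-4159\right) 25 = -103975$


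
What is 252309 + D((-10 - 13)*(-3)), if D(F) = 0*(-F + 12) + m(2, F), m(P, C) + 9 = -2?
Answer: 252298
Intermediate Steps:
m(P, C) = -11 (m(P, C) = -9 - 2 = -11)
D(F) = -11 (D(F) = 0*(-F + 12) - 11 = 0*(12 - F) - 11 = 0 - 11 = -11)
252309 + D((-10 - 13)*(-3)) = 252309 - 11 = 252298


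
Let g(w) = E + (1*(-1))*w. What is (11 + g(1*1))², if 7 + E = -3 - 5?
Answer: 25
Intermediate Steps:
E = -15 (E = -7 + (-3 - 5) = -7 - 8 = -15)
g(w) = -15 - w (g(w) = -15 + (1*(-1))*w = -15 - w)
(11 + g(1*1))² = (11 + (-15 - 1))² = (11 - 16)² = (-5)² = 25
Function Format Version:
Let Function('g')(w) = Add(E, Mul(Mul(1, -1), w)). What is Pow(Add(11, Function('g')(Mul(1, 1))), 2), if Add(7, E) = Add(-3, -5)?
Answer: 25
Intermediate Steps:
E = -15 (E = Add(-7, Add(-3, -5)) = Add(-7, -8) = -15)
Function('g')(w) = Add(-15, Mul(-1, w)) (Function('g')(w) = Add(-15, Mul(Mul(1, -1), w)) = Add(-15, Mul(-1, w)))
Pow(Add(11, Function('g')(Mul(1, 1))), 2) = Pow(Add(11, Add(-15, Mul(-1, Mul(1, 1)))), 2) = Pow(Add(11, Add(-15, Mul(-1, 1))), 2) = Pow(Add(11, Add(-15, -1)), 2) = Pow(Add(11, -16), 2) = Pow(-5, 2) = 25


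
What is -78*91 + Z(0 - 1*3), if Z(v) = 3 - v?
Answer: -7092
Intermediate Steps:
-78*91 + Z(0 - 1*3) = -78*91 + (3 - (0 - 1*3)) = -7098 + (3 - (0 - 3)) = -7098 + (3 - 1*(-3)) = -7098 + (3 + 3) = -7098 + 6 = -7092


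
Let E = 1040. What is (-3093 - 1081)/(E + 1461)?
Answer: -4174/2501 ≈ -1.6689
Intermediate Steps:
(-3093 - 1081)/(E + 1461) = (-3093 - 1081)/(1040 + 1461) = -4174/2501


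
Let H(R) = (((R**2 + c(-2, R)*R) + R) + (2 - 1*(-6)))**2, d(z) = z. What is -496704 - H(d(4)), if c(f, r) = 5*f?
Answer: -496848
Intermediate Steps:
H(R) = (8 + R**2 - 9*R)**2 (H(R) = (((R**2 + (5*(-2))*R) + R) + (2 - 1*(-6)))**2 = (((R**2 - 10*R) + R) + (2 + 6))**2 = ((R**2 - 9*R) + 8)**2 = (8 + R**2 - 9*R)**2)
-496704 - H(d(4)) = -496704 - (8 + 4**2 - 9*4)**2 = -496704 - (8 + 16 - 36)**2 = -496704 - 1*(-12)**2 = -496704 - 1*144 = -496704 - 144 = -496848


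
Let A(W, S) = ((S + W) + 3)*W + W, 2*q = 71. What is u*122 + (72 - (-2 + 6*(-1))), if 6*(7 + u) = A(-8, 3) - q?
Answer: -7999/6 ≈ -1333.2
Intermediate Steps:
q = 71/2 (q = (½)*71 = 71/2 ≈ 35.500)
A(W, S) = W + W*(3 + S + W) (A(W, S) = (3 + S + W)*W + W = W*(3 + S + W) + W = W + W*(3 + S + W))
u = -139/12 (u = -7 + (-8*(4 + 3 - 8) - 1*71/2)/6 = -7 + (-8*(-1) - 71/2)/6 = -7 + (8 - 71/2)/6 = -7 + (⅙)*(-55/2) = -7 - 55/12 = -139/12 ≈ -11.583)
u*122 + (72 - (-2 + 6*(-1))) = -139/12*122 + (72 - (-2 + 6*(-1))) = -8479/6 + (72 - (-2 - 6)) = -8479/6 + (72 - 1*(-8)) = -8479/6 + (72 + 8) = -8479/6 + 80 = -7999/6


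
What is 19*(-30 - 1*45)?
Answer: -1425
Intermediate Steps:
19*(-30 - 1*45) = 19*(-30 - 45) = 19*(-75) = -1425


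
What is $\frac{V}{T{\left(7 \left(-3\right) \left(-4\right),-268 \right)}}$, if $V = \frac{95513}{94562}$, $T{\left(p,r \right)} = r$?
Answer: $- \frac{95513}{25342616} \approx -0.0037689$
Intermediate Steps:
$V = \frac{95513}{94562}$ ($V = 95513 \cdot \frac{1}{94562} = \frac{95513}{94562} \approx 1.0101$)
$\frac{V}{T{\left(7 \left(-3\right) \left(-4\right),-268 \right)}} = \frac{95513}{94562 \left(-268\right)} = \frac{95513}{94562} \left(- \frac{1}{268}\right) = - \frac{95513}{25342616}$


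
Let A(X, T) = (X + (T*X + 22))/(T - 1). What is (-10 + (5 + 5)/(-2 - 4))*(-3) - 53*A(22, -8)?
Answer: -2227/3 ≈ -742.33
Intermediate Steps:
A(X, T) = (22 + X + T*X)/(-1 + T) (A(X, T) = (X + (22 + T*X))/(-1 + T) = (22 + X + T*X)/(-1 + T))
(-10 + (5 + 5)/(-2 - 4))*(-3) - 53*A(22, -8) = (-10 + (5 + 5)/(-2 - 4))*(-3) - 53*(22 + 22 - 8*22)/(-1 - 8) = (-10 + 10/(-6))*(-3) - 53*(22 + 22 - 176)/(-9) = (-10 + 10*(-⅙))*(-3) - (-53)*(-132)/9 = (-10 - 5/3)*(-3) - 53*44/3 = -35/3*(-3) - 2332/3 = 35 - 2332/3 = -2227/3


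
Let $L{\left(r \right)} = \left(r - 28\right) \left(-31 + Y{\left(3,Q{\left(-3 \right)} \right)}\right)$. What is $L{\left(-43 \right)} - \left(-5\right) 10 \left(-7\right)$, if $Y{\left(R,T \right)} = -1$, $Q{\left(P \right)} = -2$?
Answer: $1922$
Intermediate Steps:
$L{\left(r \right)} = 896 - 32 r$ ($L{\left(r \right)} = \left(r - 28\right) \left(-31 - 1\right) = \left(-28 + r\right) \left(-32\right) = 896 - 32 r$)
$L{\left(-43 \right)} - \left(-5\right) 10 \left(-7\right) = \left(896 - -1376\right) - \left(-5\right) 10 \left(-7\right) = \left(896 + 1376\right) - \left(-50\right) \left(-7\right) = 2272 - 350 = 1922$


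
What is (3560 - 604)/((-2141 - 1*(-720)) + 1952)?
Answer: 2956/531 ≈ 5.5669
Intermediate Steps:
(3560 - 604)/((-2141 - 1*(-720)) + 1952) = 2956/((-2141 + 720) + 1952) = 2956/(-1421 + 1952) = 2956/531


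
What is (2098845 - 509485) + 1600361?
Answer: 3189721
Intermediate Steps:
(2098845 - 509485) + 1600361 = 1589360 + 1600361 = 3189721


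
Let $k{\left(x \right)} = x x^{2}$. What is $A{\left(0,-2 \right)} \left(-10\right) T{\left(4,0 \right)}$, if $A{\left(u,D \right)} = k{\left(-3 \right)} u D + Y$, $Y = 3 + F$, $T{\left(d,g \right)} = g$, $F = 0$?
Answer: $0$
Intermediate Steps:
$k{\left(x \right)} = x^{3}$
$Y = 3$ ($Y = 3 + 0 = 3$)
$A{\left(u,D \right)} = 3 - 27 D u$ ($A{\left(u,D \right)} = \left(-3\right)^{3} u D + 3 = - 27 u D + 3 = - 27 D u + 3 = 3 - 27 D u$)
$A{\left(0,-2 \right)} \left(-10\right) T{\left(4,0 \right)} = \left(3 - \left(-54\right) 0\right) \left(-10\right) 0 = \left(3 + 0\right) \left(-10\right) 0 = 3 \left(-10\right) 0 = \left(-30\right) 0 = 0$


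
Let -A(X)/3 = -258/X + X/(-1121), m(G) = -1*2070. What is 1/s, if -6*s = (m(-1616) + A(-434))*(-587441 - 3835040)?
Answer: -69502/106193951256611 ≈ -6.5448e-10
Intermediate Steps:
m(G) = -2070
A(X) = 774/X + 3*X/1121 (A(X) = -3*(-258/X + X/(-1121)) = -3*(-258/X + X*(-1/1121)) = -3*(-258/X - X/1121) = 774/X + 3*X/1121)
s = -106193951256611/69502 (s = -(-2070 + (774/(-434) + (3/1121)*(-434)))*(-587441 - 3835040)/6 = -(-2070 + (774*(-1/434) - 1302/1121))*(-4422481)/6 = -(-2070 + (-387/217 - 1302/1121))*(-4422481)/6 = -(-2070 - 716361/243257)*(-4422481)/6 = -(-168086117)*(-4422481)/486514 = -1/6*318581853769833/34751 = -106193951256611/69502 ≈ -1.5279e+9)
1/s = 1/(-106193951256611/69502) = -69502/106193951256611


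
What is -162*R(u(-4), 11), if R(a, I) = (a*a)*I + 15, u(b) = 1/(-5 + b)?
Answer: -2452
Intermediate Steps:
R(a, I) = 15 + I*a**2 (R(a, I) = a**2*I + 15 = I*a**2 + 15 = 15 + I*a**2)
-162*R(u(-4), 11) = -162*(15 + 11*(1/(-5 - 4))**2) = -162*(15 + 11*(1/(-9))**2) = -162*(15 + 11*(-1/9)**2) = -162*(15 + 11*(1/81)) = -162*(15 + 11/81) = -162*1226/81 = -2452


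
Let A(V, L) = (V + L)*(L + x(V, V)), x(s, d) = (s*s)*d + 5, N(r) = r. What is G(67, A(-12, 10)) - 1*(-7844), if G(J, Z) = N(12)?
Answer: 7856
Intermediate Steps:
x(s, d) = 5 + d*s**2 (x(s, d) = s**2*d + 5 = d*s**2 + 5 = 5 + d*s**2)
A(V, L) = (L + V)*(5 + L + V**3) (A(V, L) = (V + L)*(L + (5 + V*V**2)) = (L + V)*(L + (5 + V**3)) = (L + V)*(5 + L + V**3))
G(J, Z) = 12
G(67, A(-12, 10)) - 1*(-7844) = 12 - 1*(-7844) = 12 + 7844 = 7856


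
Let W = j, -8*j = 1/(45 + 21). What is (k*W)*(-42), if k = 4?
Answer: 7/22 ≈ 0.31818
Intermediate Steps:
j = -1/528 (j = -1/(8*(45 + 21)) = -1/8/66 = -1/8*1/66 = -1/528 ≈ -0.0018939)
W = -1/528 ≈ -0.0018939
(k*W)*(-42) = (4*(-1/528))*(-42) = -1/132*(-42) = 7/22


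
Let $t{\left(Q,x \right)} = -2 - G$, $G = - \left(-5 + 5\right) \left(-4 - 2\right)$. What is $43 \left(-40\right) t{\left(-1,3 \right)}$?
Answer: $3440$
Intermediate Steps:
$G = 0$ ($G = - 0 \left(-6\right) = \left(-1\right) 0 = 0$)
$t{\left(Q,x \right)} = -2$ ($t{\left(Q,x \right)} = -2 - 0 = -2 + 0 = -2$)
$43 \left(-40\right) t{\left(-1,3 \right)} = 43 \left(-40\right) \left(-2\right) = \left(-1720\right) \left(-2\right) = 3440$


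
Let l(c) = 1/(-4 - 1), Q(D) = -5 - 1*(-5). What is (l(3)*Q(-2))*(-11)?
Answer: 0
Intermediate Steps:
Q(D) = 0 (Q(D) = -5 + 5 = 0)
l(c) = -⅕ (l(c) = 1/(-5) = -⅕)
(l(3)*Q(-2))*(-11) = -⅕*0*(-11) = 0*(-11) = 0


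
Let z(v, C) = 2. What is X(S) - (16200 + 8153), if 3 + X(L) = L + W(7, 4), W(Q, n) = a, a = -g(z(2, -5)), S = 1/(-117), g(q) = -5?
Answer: -2849068/117 ≈ -24351.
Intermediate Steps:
S = -1/117 ≈ -0.0085470
a = 5 (a = -1*(-5) = 5)
W(Q, n) = 5
X(L) = 2 + L (X(L) = -3 + (L + 5) = -3 + (5 + L) = 2 + L)
X(S) - (16200 + 8153) = (2 - 1/117) - (16200 + 8153) = 233/117 - 1*24353 = 233/117 - 24353 = -2849068/117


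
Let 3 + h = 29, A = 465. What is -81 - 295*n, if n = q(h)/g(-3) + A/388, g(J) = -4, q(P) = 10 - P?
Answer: -626443/388 ≈ -1614.5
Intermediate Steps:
h = 26 (h = -3 + 29 = 26)
n = 2017/388 (n = (10 - 1*26)/(-4) + 465/388 = (10 - 26)*(-¼) + 465*(1/388) = -16*(-¼) + 465/388 = 4 + 465/388 = 2017/388 ≈ 5.1985)
-81 - 295*n = -81 - 295*2017/388 = -81 - 595015/388 = -626443/388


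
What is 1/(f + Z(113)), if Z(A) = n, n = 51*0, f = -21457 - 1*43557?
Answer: -1/65014 ≈ -1.5381e-5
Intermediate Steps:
f = -65014 (f = -21457 - 43557 = -65014)
n = 0
Z(A) = 0
1/(f + Z(113)) = 1/(-65014 + 0) = 1/(-65014) = -1/65014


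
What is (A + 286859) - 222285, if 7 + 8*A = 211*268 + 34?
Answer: 573167/8 ≈ 71646.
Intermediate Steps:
A = 56575/8 (A = -7/8 + (211*268 + 34)/8 = -7/8 + (56548 + 34)/8 = -7/8 + (1/8)*56582 = -7/8 + 28291/4 = 56575/8 ≈ 7071.9)
(A + 286859) - 222285 = (56575/8 + 286859) - 222285 = 2351447/8 - 222285 = 573167/8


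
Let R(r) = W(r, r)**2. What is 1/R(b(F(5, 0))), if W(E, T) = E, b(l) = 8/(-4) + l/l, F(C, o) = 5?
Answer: 1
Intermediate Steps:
b(l) = -1 (b(l) = 8*(-1/4) + 1 = -2 + 1 = -1)
R(r) = r**2
1/R(b(F(5, 0))) = 1/((-1)**2) = 1/1 = 1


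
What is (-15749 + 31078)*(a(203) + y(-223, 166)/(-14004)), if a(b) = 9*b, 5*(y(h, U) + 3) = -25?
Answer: 98049327241/3501 ≈ 2.8006e+7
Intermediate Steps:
y(h, U) = -8 (y(h, U) = -3 + (1/5)*(-25) = -3 - 5 = -8)
(-15749 + 31078)*(a(203) + y(-223, 166)/(-14004)) = (-15749 + 31078)*(9*203 - 8/(-14004)) = 15329*(1827 - 8*(-1/14004)) = 15329*(1827 + 2/3501) = 15329*(6396329/3501) = 98049327241/3501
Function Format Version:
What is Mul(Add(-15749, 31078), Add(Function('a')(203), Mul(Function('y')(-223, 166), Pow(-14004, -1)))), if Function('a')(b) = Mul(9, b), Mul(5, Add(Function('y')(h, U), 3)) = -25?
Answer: Rational(98049327241, 3501) ≈ 2.8006e+7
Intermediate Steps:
Function('y')(h, U) = -8 (Function('y')(h, U) = Add(-3, Mul(Rational(1, 5), -25)) = Add(-3, -5) = -8)
Mul(Add(-15749, 31078), Add(Function('a')(203), Mul(Function('y')(-223, 166), Pow(-14004, -1)))) = Mul(Add(-15749, 31078), Add(Mul(9, 203), Mul(-8, Pow(-14004, -1)))) = Mul(15329, Add(1827, Mul(-8, Rational(-1, 14004)))) = Mul(15329, Add(1827, Rational(2, 3501))) = Mul(15329, Rational(6396329, 3501)) = Rational(98049327241, 3501)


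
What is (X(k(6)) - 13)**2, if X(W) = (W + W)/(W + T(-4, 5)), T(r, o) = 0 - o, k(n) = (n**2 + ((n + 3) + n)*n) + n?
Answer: 1923769/16129 ≈ 119.27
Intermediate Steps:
k(n) = n + n**2 + n*(3 + 2*n) (k(n) = (n**2 + ((3 + n) + n)*n) + n = (n**2 + (3 + 2*n)*n) + n = (n**2 + n*(3 + 2*n)) + n = n + n**2 + n*(3 + 2*n))
T(r, o) = -o
X(W) = 2*W/(-5 + W) (X(W) = (W + W)/(W - 1*5) = (2*W)/(W - 5) = (2*W)/(-5 + W) = 2*W/(-5 + W))
(X(k(6)) - 13)**2 = (2*(6*(4 + 3*6))/(-5 + 6*(4 + 3*6)) - 13)**2 = (2*(6*(4 + 18))/(-5 + 6*(4 + 18)) - 13)**2 = (2*(6*22)/(-5 + 6*22) - 13)**2 = (2*132/(-5 + 132) - 13)**2 = (2*132/127 - 13)**2 = (2*132*(1/127) - 13)**2 = (264/127 - 13)**2 = (-1387/127)**2 = 1923769/16129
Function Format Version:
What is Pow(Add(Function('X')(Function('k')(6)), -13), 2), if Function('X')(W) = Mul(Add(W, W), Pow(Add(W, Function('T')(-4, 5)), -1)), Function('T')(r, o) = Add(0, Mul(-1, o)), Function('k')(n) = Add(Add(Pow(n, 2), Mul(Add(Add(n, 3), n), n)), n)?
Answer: Rational(1923769, 16129) ≈ 119.27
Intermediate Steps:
Function('k')(n) = Add(n, Pow(n, 2), Mul(n, Add(3, Mul(2, n)))) (Function('k')(n) = Add(Add(Pow(n, 2), Mul(Add(Add(3, n), n), n)), n) = Add(Add(Pow(n, 2), Mul(Add(3, Mul(2, n)), n)), n) = Add(Add(Pow(n, 2), Mul(n, Add(3, Mul(2, n)))), n) = Add(n, Pow(n, 2), Mul(n, Add(3, Mul(2, n)))))
Function('T')(r, o) = Mul(-1, o)
Function('X')(W) = Mul(2, W, Pow(Add(-5, W), -1)) (Function('X')(W) = Mul(Add(W, W), Pow(Add(W, Mul(-1, 5)), -1)) = Mul(Mul(2, W), Pow(Add(W, -5), -1)) = Mul(Mul(2, W), Pow(Add(-5, W), -1)) = Mul(2, W, Pow(Add(-5, W), -1)))
Pow(Add(Function('X')(Function('k')(6)), -13), 2) = Pow(Add(Mul(2, Mul(6, Add(4, Mul(3, 6))), Pow(Add(-5, Mul(6, Add(4, Mul(3, 6)))), -1)), -13), 2) = Pow(Add(Mul(2, Mul(6, Add(4, 18)), Pow(Add(-5, Mul(6, Add(4, 18))), -1)), -13), 2) = Pow(Add(Mul(2, Mul(6, 22), Pow(Add(-5, Mul(6, 22)), -1)), -13), 2) = Pow(Add(Mul(2, 132, Pow(Add(-5, 132), -1)), -13), 2) = Pow(Add(Mul(2, 132, Pow(127, -1)), -13), 2) = Pow(Add(Mul(2, 132, Rational(1, 127)), -13), 2) = Pow(Add(Rational(264, 127), -13), 2) = Pow(Rational(-1387, 127), 2) = Rational(1923769, 16129)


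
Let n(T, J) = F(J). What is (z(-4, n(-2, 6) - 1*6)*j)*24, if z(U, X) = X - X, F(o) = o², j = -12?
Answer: 0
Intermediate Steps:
n(T, J) = J²
z(U, X) = 0
(z(-4, n(-2, 6) - 1*6)*j)*24 = (0*(-12))*24 = 0*24 = 0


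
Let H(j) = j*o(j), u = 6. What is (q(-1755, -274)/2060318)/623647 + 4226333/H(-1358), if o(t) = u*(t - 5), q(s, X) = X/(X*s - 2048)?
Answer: 650056211074478038715305/1708181741637231375432372 ≈ 0.38055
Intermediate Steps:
q(s, X) = X/(-2048 + X*s)
o(t) = -30 + 6*t (o(t) = 6*(t - 5) = 6*(-5 + t) = -30 + 6*t)
H(j) = j*(-30 + 6*j)
(q(-1755, -274)/2060318)/623647 + 4226333/H(-1358) = (-274/(-2048 - 274*(-1755))/2060318)/623647 + 4226333/((6*(-1358)*(-5 - 1358))) = (-274/(-2048 + 480870)*(1/2060318))*(1/623647) + 4226333/((6*(-1358)*(-1363))) = (-274/478822*(1/2060318))*(1/623647) + 4226333/11105724 = (-274*1/478822*(1/2060318))*(1/623647) + 4226333*(1/11105724) = -137/239411*1/2060318*(1/623647) + 4226333/11105724 = -137/493262792698*1/623647 + 4226333/11105724 = -137/307621860877729606 + 4226333/11105724 = 650056211074478038715305/1708181741637231375432372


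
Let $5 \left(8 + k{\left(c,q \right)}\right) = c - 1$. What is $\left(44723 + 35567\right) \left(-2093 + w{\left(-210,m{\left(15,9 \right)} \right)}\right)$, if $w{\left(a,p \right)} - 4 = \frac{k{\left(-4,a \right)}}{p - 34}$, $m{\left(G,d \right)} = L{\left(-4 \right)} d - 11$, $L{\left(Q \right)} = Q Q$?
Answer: $- \frac{1845064200}{11} \approx -1.6773 \cdot 10^{8}$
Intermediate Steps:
$L{\left(Q \right)} = Q^{2}$
$k{\left(c,q \right)} = - \frac{41}{5} + \frac{c}{5}$ ($k{\left(c,q \right)} = -8 + \frac{c - 1}{5} = -8 + \frac{-1 + c}{5} = -8 + \left(- \frac{1}{5} + \frac{c}{5}\right) = - \frac{41}{5} + \frac{c}{5}$)
$m{\left(G,d \right)} = -11 + 16 d$ ($m{\left(G,d \right)} = \left(-4\right)^{2} d - 11 = 16 d - 11 = -11 + 16 d$)
$w{\left(a,p \right)} = 4 - \frac{9}{-34 + p}$ ($w{\left(a,p \right)} = 4 + \frac{- \frac{41}{5} + \frac{1}{5} \left(-4\right)}{p - 34} = 4 + \frac{- \frac{41}{5} - \frac{4}{5}}{-34 + p} = 4 - \frac{9}{-34 + p}$)
$\left(44723 + 35567\right) \left(-2093 + w{\left(-210,m{\left(15,9 \right)} \right)}\right) = \left(44723 + 35567\right) \left(-2093 + \frac{-145 + 4 \left(-11 + 16 \cdot 9\right)}{-34 + \left(-11 + 16 \cdot 9\right)}\right) = 80290 \left(-2093 + \frac{-145 + 4 \left(-11 + 144\right)}{-34 + \left(-11 + 144\right)}\right) = 80290 \left(-2093 + \frac{-145 + 4 \cdot 133}{-34 + 133}\right) = 80290 \left(-2093 + \frac{-145 + 532}{99}\right) = 80290 \left(-2093 + \frac{1}{99} \cdot 387\right) = 80290 \left(-2093 + \frac{43}{11}\right) = 80290 \left(- \frac{22980}{11}\right) = - \frac{1845064200}{11}$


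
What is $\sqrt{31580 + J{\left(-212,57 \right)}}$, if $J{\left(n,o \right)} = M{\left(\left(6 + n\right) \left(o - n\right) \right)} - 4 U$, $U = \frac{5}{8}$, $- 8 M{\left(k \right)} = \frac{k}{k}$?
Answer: $\frac{\sqrt{505238}}{4} \approx 177.7$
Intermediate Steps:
$M{\left(k \right)} = - \frac{1}{8}$ ($M{\left(k \right)} = - \frac{k \frac{1}{k}}{8} = \left(- \frac{1}{8}\right) 1 = - \frac{1}{8}$)
$U = \frac{5}{8}$ ($U = 5 \cdot \frac{1}{8} = \frac{5}{8} \approx 0.625$)
$J{\left(n,o \right)} = - \frac{21}{8}$ ($J{\left(n,o \right)} = - \frac{1}{8} - \frac{5}{2} = - \frac{21}{8}$)
$\sqrt{31580 + J{\left(-212,57 \right)}} = \sqrt{31580 - \frac{21}{8}} = \sqrt{\frac{252619}{8}} = \frac{\sqrt{505238}}{4}$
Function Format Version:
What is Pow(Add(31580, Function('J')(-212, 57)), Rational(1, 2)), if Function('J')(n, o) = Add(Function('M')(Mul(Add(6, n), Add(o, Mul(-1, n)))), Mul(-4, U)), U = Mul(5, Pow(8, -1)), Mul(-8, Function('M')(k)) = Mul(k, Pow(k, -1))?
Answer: Mul(Rational(1, 4), Pow(505238, Rational(1, 2))) ≈ 177.70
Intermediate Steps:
Function('M')(k) = Rational(-1, 8) (Function('M')(k) = Mul(Rational(-1, 8), Mul(k, Pow(k, -1))) = Mul(Rational(-1, 8), 1) = Rational(-1, 8))
U = Rational(5, 8) (U = Mul(5, Rational(1, 8)) = Rational(5, 8) ≈ 0.62500)
Function('J')(n, o) = Rational(-21, 8) (Function('J')(n, o) = Add(Rational(-1, 8), Mul(-4, Rational(5, 8))) = Add(Rational(-1, 8), Rational(-5, 2)) = Rational(-21, 8))
Pow(Add(31580, Function('J')(-212, 57)), Rational(1, 2)) = Pow(Add(31580, Rational(-21, 8)), Rational(1, 2)) = Pow(Rational(252619, 8), Rational(1, 2)) = Mul(Rational(1, 4), Pow(505238, Rational(1, 2)))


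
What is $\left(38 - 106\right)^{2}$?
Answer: $4624$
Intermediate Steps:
$\left(38 - 106\right)^{2} = \left(-68\right)^{2} = 4624$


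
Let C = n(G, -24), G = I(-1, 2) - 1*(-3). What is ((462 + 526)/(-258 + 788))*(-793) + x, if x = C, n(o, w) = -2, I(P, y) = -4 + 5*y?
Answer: -392272/265 ≈ -1480.3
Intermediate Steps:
G = 9 (G = (-4 + 5*2) - 1*(-3) = (-4 + 10) + 3 = 6 + 3 = 9)
C = -2
x = -2
((462 + 526)/(-258 + 788))*(-793) + x = ((462 + 526)/(-258 + 788))*(-793) - 2 = (988/530)*(-793) - 2 = (988*(1/530))*(-793) - 2 = (494/265)*(-793) - 2 = -391742/265 - 2 = -392272/265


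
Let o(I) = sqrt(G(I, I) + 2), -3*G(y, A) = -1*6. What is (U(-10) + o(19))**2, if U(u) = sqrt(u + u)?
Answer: -16 + 8*I*sqrt(5) ≈ -16.0 + 17.889*I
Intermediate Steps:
U(u) = sqrt(2)*sqrt(u) (U(u) = sqrt(2*u) = sqrt(2)*sqrt(u))
G(y, A) = 2 (G(y, A) = -(-1)*6/3 = -1/3*(-6) = 2)
o(I) = 2 (o(I) = sqrt(2 + 2) = sqrt(4) = 2)
(U(-10) + o(19))**2 = (sqrt(2)*sqrt(-10) + 2)**2 = (sqrt(2)*(I*sqrt(10)) + 2)**2 = (2*I*sqrt(5) + 2)**2 = (2 + 2*I*sqrt(5))**2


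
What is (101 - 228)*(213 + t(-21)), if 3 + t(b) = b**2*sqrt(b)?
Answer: -26670 - 56007*I*sqrt(21) ≈ -26670.0 - 2.5666e+5*I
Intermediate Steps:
t(b) = -3 + b**(5/2) (t(b) = -3 + b**2*sqrt(b) = -3 + b**(5/2))
(101 - 228)*(213 + t(-21)) = (101 - 228)*(213 + (-3 + (-21)**(5/2))) = -127*(213 + (-3 + 441*I*sqrt(21))) = -127*(210 + 441*I*sqrt(21)) = -26670 - 56007*I*sqrt(21)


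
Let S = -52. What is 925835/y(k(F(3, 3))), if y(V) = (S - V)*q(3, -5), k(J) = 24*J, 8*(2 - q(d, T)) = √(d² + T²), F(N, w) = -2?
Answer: -14813360/111 - 925835*√34/111 ≈ -1.8209e+5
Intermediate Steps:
q(d, T) = 2 - √(T² + d²)/8 (q(d, T) = 2 - √(d² + T²)/8 = 2 - √(T² + d²)/8)
y(V) = (-52 - V)*(2 - √34/8) (y(V) = (-52 - V)*(2 - √((-5)² + 3²)/8) = (-52 - V)*(2 - √(25 + 9)/8) = (-52 - V)*(2 - √34/8))
925835/y(k(F(3, 3))) = 925835/((-(16 - √34)*(52 + 24*(-2))/8)) = 925835/((-(16 - √34)*(52 - 48)/8)) = 925835/((-⅛*(16 - √34)*4)) = 925835/(-8 + √34/2)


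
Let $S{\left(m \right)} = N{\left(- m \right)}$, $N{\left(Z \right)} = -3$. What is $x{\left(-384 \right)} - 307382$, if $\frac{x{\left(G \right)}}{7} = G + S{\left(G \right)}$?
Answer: $-310091$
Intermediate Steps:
$S{\left(m \right)} = -3$
$x{\left(G \right)} = -21 + 7 G$ ($x{\left(G \right)} = 7 \left(G - 3\right) = 7 \left(-3 + G\right) = -21 + 7 G$)
$x{\left(-384 \right)} - 307382 = \left(-21 + 7 \left(-384\right)\right) - 307382 = \left(-21 - 2688\right) - 307382 = -2709 - 307382 = -310091$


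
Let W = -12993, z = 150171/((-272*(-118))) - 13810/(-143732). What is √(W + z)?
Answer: I*√1079738536867033067518/288326392 ≈ 113.97*I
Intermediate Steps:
z = 5506905983/1153305568 (z = 150171/32096 - 13810*(-1/143732) = 150171*(1/32096) + 6905/71866 = 150171/32096 + 6905/71866 = 5506905983/1153305568 ≈ 4.7749)
√(W + z) = √(-12993 + 5506905983/1153305568) = √(-14979392339041/1153305568) = I*√1079738536867033067518/288326392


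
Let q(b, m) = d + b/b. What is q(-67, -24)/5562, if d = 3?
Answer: 2/2781 ≈ 0.00071917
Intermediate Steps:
q(b, m) = 4 (q(b, m) = 3 + b/b = 3 + 1 = 4)
q(-67, -24)/5562 = 4/5562 = 4*(1/5562) = 2/2781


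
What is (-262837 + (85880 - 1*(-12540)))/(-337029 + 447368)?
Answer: -164417/110339 ≈ -1.4901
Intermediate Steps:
(-262837 + (85880 - 1*(-12540)))/(-337029 + 447368) = (-262837 + (85880 + 12540))/110339 = (-262837 + 98420)*(1/110339) = -164417*1/110339 = -164417/110339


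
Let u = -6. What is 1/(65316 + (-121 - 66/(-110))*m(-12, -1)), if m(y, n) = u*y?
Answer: 5/283236 ≈ 1.7653e-5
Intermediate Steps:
m(y, n) = -6*y
1/(65316 + (-121 - 66/(-110))*m(-12, -1)) = 1/(65316 + (-121 - 66/(-110))*(-6*(-12))) = 1/(65316 + (-121 - 66*(-1/110))*72) = 1/(65316 + (-121 + ⅗)*72) = 1/(65316 - 602/5*72) = 1/(65316 - 43344/5) = 1/(283236/5) = 5/283236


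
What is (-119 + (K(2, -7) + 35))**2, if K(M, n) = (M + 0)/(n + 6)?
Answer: 7396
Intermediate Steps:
K(M, n) = M/(6 + n)
(-119 + (K(2, -7) + 35))**2 = (-119 + (2/(6 - 7) + 35))**2 = (-119 + (2/(-1) + 35))**2 = (-119 + (2*(-1) + 35))**2 = (-119 + (-2 + 35))**2 = (-119 + 33)**2 = (-86)**2 = 7396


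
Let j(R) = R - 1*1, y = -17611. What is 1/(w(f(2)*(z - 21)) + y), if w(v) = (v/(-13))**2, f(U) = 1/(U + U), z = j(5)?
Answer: -2704/47619855 ≈ -5.6783e-5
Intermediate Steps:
j(R) = -1 + R (j(R) = R - 1 = -1 + R)
z = 4 (z = -1 + 5 = 4)
f(U) = 1/(2*U)
w(v) = v**2/169 (w(v) = (v*(-1/13))**2 = (-v/13)**2 = v**2/169)
1/(w(f(2)*(z - 21)) + y) = 1/((((1/2)/2)*(4 - 21))**2/169 - 17611) = 1/((((1/2)*(1/2))*(-17))**2/169 - 17611) = 1/(((1/4)*(-17))**2/169 - 17611) = 1/((-17/4)**2/169 - 17611) = 1/((1/169)*(289/16) - 17611) = 1/(289/2704 - 17611) = 1/(-47619855/2704) = -2704/47619855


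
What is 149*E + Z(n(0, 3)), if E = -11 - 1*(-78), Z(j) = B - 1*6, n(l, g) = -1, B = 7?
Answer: 9984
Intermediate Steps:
Z(j) = 1 (Z(j) = 7 - 1*6 = 7 - 6 = 1)
E = 67 (E = -11 + 78 = 67)
149*E + Z(n(0, 3)) = 149*67 + 1 = 9983 + 1 = 9984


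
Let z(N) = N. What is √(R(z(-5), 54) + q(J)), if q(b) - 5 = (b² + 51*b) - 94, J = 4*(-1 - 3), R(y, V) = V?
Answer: I*√595 ≈ 24.393*I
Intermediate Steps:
J = -16 (J = 4*(-4) = -16)
q(b) = -89 + b² + 51*b (q(b) = 5 + ((b² + 51*b) - 94) = 5 + (-94 + b² + 51*b) = -89 + b² + 51*b)
√(R(z(-5), 54) + q(J)) = √(54 + (-89 + (-16)² + 51*(-16))) = √(54 + (-89 + 256 - 816)) = √(54 - 649) = √(-595) = I*√595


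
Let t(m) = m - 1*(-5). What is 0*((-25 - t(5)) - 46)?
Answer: 0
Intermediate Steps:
t(m) = 5 + m (t(m) = m + 5 = 5 + m)
0*((-25 - t(5)) - 46) = 0*((-25 - (5 + 5)) - 46) = 0*((-25 - 1*10) - 46) = 0*((-25 - 10) - 46) = 0*(-35 - 46) = 0*(-81) = 0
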